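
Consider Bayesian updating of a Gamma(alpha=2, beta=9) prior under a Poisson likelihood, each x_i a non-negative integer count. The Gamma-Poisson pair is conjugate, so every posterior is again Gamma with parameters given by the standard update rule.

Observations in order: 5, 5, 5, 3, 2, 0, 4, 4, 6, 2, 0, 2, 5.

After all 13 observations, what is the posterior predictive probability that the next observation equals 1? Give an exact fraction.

obs 1: x=5 → posterior Gamma(7, 10)
obs 2: x=5 → posterior Gamma(12, 11)
obs 3: x=5 → posterior Gamma(17, 12)
obs 4: x=3 → posterior Gamma(20, 13)
obs 5: x=2 → posterior Gamma(22, 14)
obs 6: x=0 → posterior Gamma(22, 15)
obs 7: x=4 → posterior Gamma(26, 16)
obs 8: x=4 → posterior Gamma(30, 17)
obs 9: x=6 → posterior Gamma(36, 18)
obs 10: x=2 → posterior Gamma(38, 19)
obs 11: x=0 → posterior Gamma(38, 20)
obs 12: x=2 → posterior Gamma(40, 21)
obs 13: x=5 → posterior Gamma(45, 22)

115407265487022184124086467879843227997941883026862880787005440/435993943892672664200353461405376235401663658494141675420261489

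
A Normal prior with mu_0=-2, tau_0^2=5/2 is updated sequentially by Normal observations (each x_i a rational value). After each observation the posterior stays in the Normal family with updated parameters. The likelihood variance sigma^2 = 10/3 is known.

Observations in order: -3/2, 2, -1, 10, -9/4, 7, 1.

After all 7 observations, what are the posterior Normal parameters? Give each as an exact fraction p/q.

obs 1: x=-3/2 → posterior Normal(-25/14, 10/7)
obs 2: x=2 → posterior Normal(-13/20, 1)
obs 3: x=-1 → posterior Normal(-19/26, 10/13)
obs 4: x=10 → posterior Normal(41/32, 5/8)
obs 5: x=-9/4 → posterior Normal(55/76, 10/19)
obs 6: x=7 → posterior Normal(139/88, 5/11)
obs 7: x=1 → posterior Normal(151/100, 2/5)

mu_0=151/100, tau_0^2=2/5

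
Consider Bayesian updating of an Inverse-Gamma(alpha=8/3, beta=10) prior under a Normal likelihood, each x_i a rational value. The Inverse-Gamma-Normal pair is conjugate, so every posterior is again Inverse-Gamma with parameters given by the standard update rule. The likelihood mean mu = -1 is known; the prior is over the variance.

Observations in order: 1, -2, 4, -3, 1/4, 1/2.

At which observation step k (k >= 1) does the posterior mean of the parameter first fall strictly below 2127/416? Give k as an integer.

k = 2

obs 1: x=1 → posterior Inverse-Gamma(19/6, 12)
obs 2: x=-2 → posterior Inverse-Gamma(11/3, 25/2)
obs 3: x=4 → posterior Inverse-Gamma(25/6, 25)
obs 4: x=-3 → posterior Inverse-Gamma(14/3, 27)
obs 5: x=1/4 → posterior Inverse-Gamma(31/6, 889/32)
obs 6: x=1/2 → posterior Inverse-Gamma(17/3, 925/32)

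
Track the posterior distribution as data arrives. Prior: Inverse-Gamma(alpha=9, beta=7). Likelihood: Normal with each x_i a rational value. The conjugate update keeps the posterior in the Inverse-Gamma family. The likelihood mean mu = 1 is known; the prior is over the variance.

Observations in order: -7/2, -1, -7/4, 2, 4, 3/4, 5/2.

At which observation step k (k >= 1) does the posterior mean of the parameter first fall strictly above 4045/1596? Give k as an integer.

obs 1: x=-7/2 → posterior Inverse-Gamma(19/2, 137/8)
obs 2: x=-1 → posterior Inverse-Gamma(10, 153/8)
obs 3: x=-7/4 → posterior Inverse-Gamma(21/2, 733/32)
obs 4: x=2 → posterior Inverse-Gamma(11, 749/32)
obs 5: x=4 → posterior Inverse-Gamma(23/2, 893/32)
obs 6: x=3/4 → posterior Inverse-Gamma(12, 447/16)
obs 7: x=5/2 → posterior Inverse-Gamma(25/2, 465/16)

k = 5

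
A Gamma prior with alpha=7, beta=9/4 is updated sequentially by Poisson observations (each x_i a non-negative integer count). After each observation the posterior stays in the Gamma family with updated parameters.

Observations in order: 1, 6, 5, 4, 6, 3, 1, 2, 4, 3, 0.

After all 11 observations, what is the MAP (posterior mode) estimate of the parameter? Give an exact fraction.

obs 1: x=1 → posterior Gamma(8, 13/4)
obs 2: x=6 → posterior Gamma(14, 17/4)
obs 3: x=5 → posterior Gamma(19, 21/4)
obs 4: x=4 → posterior Gamma(23, 25/4)
obs 5: x=6 → posterior Gamma(29, 29/4)
obs 6: x=3 → posterior Gamma(32, 33/4)
obs 7: x=1 → posterior Gamma(33, 37/4)
obs 8: x=2 → posterior Gamma(35, 41/4)
obs 9: x=4 → posterior Gamma(39, 45/4)
obs 10: x=3 → posterior Gamma(42, 49/4)
obs 11: x=0 → posterior Gamma(42, 53/4)

164/53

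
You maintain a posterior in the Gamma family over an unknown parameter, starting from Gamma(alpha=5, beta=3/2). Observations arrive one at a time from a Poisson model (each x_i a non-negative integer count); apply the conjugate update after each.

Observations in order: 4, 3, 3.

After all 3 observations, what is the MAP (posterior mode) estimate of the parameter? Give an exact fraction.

28/9

obs 1: x=4 → posterior Gamma(9, 5/2)
obs 2: x=3 → posterior Gamma(12, 7/2)
obs 3: x=3 → posterior Gamma(15, 9/2)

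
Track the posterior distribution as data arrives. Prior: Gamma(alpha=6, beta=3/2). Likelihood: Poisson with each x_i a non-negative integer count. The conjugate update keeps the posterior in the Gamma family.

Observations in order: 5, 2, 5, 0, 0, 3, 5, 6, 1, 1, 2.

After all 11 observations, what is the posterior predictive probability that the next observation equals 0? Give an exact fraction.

211758236813575084767080625169910490512847900390625/3381391913522726342930221472392241170198527451848561

obs 1: x=5 → posterior Gamma(11, 5/2)
obs 2: x=2 → posterior Gamma(13, 7/2)
obs 3: x=5 → posterior Gamma(18, 9/2)
obs 4: x=0 → posterior Gamma(18, 11/2)
obs 5: x=0 → posterior Gamma(18, 13/2)
obs 6: x=3 → posterior Gamma(21, 15/2)
obs 7: x=5 → posterior Gamma(26, 17/2)
obs 8: x=6 → posterior Gamma(32, 19/2)
obs 9: x=1 → posterior Gamma(33, 21/2)
obs 10: x=1 → posterior Gamma(34, 23/2)
obs 11: x=2 → posterior Gamma(36, 25/2)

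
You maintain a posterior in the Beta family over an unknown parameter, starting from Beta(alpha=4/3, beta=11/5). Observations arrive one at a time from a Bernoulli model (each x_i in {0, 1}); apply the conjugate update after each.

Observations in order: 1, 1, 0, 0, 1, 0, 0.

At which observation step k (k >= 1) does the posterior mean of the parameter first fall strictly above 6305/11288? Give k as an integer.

k = 2

obs 1: x=1 → posterior Beta(7/3, 11/5)
obs 2: x=1 → posterior Beta(10/3, 11/5)
obs 3: x=0 → posterior Beta(10/3, 16/5)
obs 4: x=0 → posterior Beta(10/3, 21/5)
obs 5: x=1 → posterior Beta(13/3, 21/5)
obs 6: x=0 → posterior Beta(13/3, 26/5)
obs 7: x=0 → posterior Beta(13/3, 31/5)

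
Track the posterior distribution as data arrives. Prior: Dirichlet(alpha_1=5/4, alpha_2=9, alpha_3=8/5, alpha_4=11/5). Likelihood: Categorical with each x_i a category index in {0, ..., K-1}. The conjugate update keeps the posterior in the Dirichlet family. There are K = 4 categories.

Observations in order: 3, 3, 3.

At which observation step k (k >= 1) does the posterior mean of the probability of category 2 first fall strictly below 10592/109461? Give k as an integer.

k = 3

obs 1: x=3 → posterior Dirichlet(5/4, 9, 8/5, 16/5)
obs 2: x=3 → posterior Dirichlet(5/4, 9, 8/5, 21/5)
obs 3: x=3 → posterior Dirichlet(5/4, 9, 8/5, 26/5)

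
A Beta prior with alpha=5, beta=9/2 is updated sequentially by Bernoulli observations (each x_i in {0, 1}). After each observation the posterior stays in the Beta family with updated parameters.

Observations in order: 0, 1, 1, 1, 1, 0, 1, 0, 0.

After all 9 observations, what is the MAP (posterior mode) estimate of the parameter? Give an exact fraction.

obs 1: x=0 → posterior Beta(5, 11/2)
obs 2: x=1 → posterior Beta(6, 11/2)
obs 3: x=1 → posterior Beta(7, 11/2)
obs 4: x=1 → posterior Beta(8, 11/2)
obs 5: x=1 → posterior Beta(9, 11/2)
obs 6: x=0 → posterior Beta(9, 13/2)
obs 7: x=1 → posterior Beta(10, 13/2)
obs 8: x=0 → posterior Beta(10, 15/2)
obs 9: x=0 → posterior Beta(10, 17/2)

6/11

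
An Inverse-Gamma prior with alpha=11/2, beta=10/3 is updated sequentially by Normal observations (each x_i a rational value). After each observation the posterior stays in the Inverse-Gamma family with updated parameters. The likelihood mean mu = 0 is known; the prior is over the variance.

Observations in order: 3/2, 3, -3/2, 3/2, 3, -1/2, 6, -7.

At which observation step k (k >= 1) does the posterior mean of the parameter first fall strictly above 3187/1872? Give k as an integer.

obs 1: x=3/2 → posterior Inverse-Gamma(6, 107/24)
obs 2: x=3 → posterior Inverse-Gamma(13/2, 215/24)
obs 3: x=-3/2 → posterior Inverse-Gamma(7, 121/12)
obs 4: x=3/2 → posterior Inverse-Gamma(15/2, 269/24)
obs 5: x=3 → posterior Inverse-Gamma(8, 377/24)
obs 6: x=-1/2 → posterior Inverse-Gamma(17/2, 95/6)
obs 7: x=6 → posterior Inverse-Gamma(9, 203/6)
obs 8: x=-7 → posterior Inverse-Gamma(19/2, 175/3)

k = 4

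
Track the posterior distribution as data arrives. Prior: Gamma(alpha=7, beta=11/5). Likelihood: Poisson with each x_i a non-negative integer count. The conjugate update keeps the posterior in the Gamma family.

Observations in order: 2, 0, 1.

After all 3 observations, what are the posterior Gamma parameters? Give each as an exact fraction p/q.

obs 1: x=2 → posterior Gamma(9, 16/5)
obs 2: x=0 → posterior Gamma(9, 21/5)
obs 3: x=1 → posterior Gamma(10, 26/5)

alpha=10, beta=26/5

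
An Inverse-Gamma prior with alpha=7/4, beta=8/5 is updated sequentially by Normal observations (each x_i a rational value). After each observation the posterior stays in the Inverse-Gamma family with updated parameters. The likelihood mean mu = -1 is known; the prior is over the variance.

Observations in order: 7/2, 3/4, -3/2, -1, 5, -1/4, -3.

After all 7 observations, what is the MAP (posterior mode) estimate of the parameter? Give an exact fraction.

obs 1: x=7/2 → posterior Inverse-Gamma(9/4, 469/40)
obs 2: x=3/4 → posterior Inverse-Gamma(11/4, 2121/160)
obs 3: x=-3/2 → posterior Inverse-Gamma(13/4, 2141/160)
obs 4: x=-1 → posterior Inverse-Gamma(15/4, 2141/160)
obs 5: x=5 → posterior Inverse-Gamma(17/4, 5021/160)
obs 6: x=-1/4 → posterior Inverse-Gamma(19/4, 2533/80)
obs 7: x=-3 → posterior Inverse-Gamma(21/4, 2693/80)

2693/500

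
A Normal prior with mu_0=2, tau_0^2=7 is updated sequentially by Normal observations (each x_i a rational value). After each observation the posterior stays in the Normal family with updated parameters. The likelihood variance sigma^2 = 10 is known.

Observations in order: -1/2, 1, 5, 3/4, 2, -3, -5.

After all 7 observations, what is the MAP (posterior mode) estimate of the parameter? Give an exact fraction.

87/236

obs 1: x=-1/2 → posterior Normal(33/34, 70/17)
obs 2: x=1 → posterior Normal(47/48, 35/12)
obs 3: x=5 → posterior Normal(117/62, 70/31)
obs 4: x=3/4 → posterior Normal(255/152, 35/19)
obs 5: x=2 → posterior Normal(311/180, 14/9)
obs 6: x=-3 → posterior Normal(227/208, 35/26)
obs 7: x=-5 → posterior Normal(87/236, 70/59)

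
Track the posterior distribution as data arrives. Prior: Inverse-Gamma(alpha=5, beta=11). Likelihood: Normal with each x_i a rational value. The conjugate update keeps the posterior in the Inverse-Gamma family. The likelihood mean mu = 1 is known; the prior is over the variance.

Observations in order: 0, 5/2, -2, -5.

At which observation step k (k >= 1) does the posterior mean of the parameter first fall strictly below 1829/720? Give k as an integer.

k = 2

obs 1: x=0 → posterior Inverse-Gamma(11/2, 23/2)
obs 2: x=5/2 → posterior Inverse-Gamma(6, 101/8)
obs 3: x=-2 → posterior Inverse-Gamma(13/2, 137/8)
obs 4: x=-5 → posterior Inverse-Gamma(7, 281/8)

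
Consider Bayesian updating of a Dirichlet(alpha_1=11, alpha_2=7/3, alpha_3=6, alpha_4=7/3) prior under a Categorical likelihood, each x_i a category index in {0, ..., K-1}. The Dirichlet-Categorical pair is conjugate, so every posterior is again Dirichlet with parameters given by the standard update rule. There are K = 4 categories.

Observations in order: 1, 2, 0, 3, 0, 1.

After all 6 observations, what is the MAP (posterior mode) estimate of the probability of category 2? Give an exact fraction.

18/71

obs 1: x=1 → posterior Dirichlet(11, 10/3, 6, 7/3)
obs 2: x=2 → posterior Dirichlet(11, 10/3, 7, 7/3)
obs 3: x=0 → posterior Dirichlet(12, 10/3, 7, 7/3)
obs 4: x=3 → posterior Dirichlet(12, 10/3, 7, 10/3)
obs 5: x=0 → posterior Dirichlet(13, 10/3, 7, 10/3)
obs 6: x=1 → posterior Dirichlet(13, 13/3, 7, 10/3)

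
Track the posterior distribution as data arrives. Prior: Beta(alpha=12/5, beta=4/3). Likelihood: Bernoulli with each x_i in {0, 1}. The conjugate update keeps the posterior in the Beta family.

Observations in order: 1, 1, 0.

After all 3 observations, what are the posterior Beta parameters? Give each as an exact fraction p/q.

alpha=22/5, beta=7/3

obs 1: x=1 → posterior Beta(17/5, 4/3)
obs 2: x=1 → posterior Beta(22/5, 4/3)
obs 3: x=0 → posterior Beta(22/5, 7/3)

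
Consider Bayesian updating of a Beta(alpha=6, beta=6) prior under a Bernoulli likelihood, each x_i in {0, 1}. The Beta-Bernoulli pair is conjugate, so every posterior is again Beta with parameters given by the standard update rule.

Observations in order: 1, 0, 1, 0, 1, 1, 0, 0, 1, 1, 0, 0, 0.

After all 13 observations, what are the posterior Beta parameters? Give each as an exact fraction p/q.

alpha=12, beta=13

obs 1: x=1 → posterior Beta(7, 6)
obs 2: x=0 → posterior Beta(7, 7)
obs 3: x=1 → posterior Beta(8, 7)
obs 4: x=0 → posterior Beta(8, 8)
obs 5: x=1 → posterior Beta(9, 8)
obs 6: x=1 → posterior Beta(10, 8)
obs 7: x=0 → posterior Beta(10, 9)
obs 8: x=0 → posterior Beta(10, 10)
obs 9: x=1 → posterior Beta(11, 10)
obs 10: x=1 → posterior Beta(12, 10)
obs 11: x=0 → posterior Beta(12, 11)
obs 12: x=0 → posterior Beta(12, 12)
obs 13: x=0 → posterior Beta(12, 13)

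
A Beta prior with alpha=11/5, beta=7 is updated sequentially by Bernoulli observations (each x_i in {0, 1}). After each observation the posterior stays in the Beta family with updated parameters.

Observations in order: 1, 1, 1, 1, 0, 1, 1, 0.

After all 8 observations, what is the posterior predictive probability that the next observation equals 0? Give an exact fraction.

obs 1: x=1 → posterior Beta(16/5, 7)
obs 2: x=1 → posterior Beta(21/5, 7)
obs 3: x=1 → posterior Beta(26/5, 7)
obs 4: x=1 → posterior Beta(31/5, 7)
obs 5: x=0 → posterior Beta(31/5, 8)
obs 6: x=1 → posterior Beta(36/5, 8)
obs 7: x=1 → posterior Beta(41/5, 8)
obs 8: x=0 → posterior Beta(41/5, 9)

45/86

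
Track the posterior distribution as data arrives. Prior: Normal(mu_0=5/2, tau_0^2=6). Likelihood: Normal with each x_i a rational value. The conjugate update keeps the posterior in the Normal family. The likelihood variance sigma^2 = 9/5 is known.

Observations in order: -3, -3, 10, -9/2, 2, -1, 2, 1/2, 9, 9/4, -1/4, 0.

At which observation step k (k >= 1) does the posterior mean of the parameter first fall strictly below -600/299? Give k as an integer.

k = 2

obs 1: x=-3 → posterior Normal(-45/26, 18/13)
obs 2: x=-3 → posterior Normal(-105/46, 18/23)
obs 3: x=10 → posterior Normal(95/66, 6/11)
obs 4: x=-9/2 → posterior Normal(5/86, 18/43)
obs 5: x=2 → posterior Normal(45/106, 18/53)
obs 6: x=-1 → posterior Normal(25/126, 2/7)
obs 7: x=2 → posterior Normal(65/146, 18/73)
obs 8: x=1/2 → posterior Normal(75/166, 18/83)
obs 9: x=9 → posterior Normal(85/62, 6/31)
obs 10: x=9/4 → posterior Normal(150/103, 18/103)
obs 11: x=-1/4 → posterior Normal(295/226, 18/113)
obs 12: x=0 → posterior Normal(295/246, 6/41)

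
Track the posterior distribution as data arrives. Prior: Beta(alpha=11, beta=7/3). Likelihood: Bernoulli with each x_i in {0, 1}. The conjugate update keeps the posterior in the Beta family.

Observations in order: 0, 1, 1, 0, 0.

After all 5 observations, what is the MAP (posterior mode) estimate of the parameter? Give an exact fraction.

36/49

obs 1: x=0 → posterior Beta(11, 10/3)
obs 2: x=1 → posterior Beta(12, 10/3)
obs 3: x=1 → posterior Beta(13, 10/3)
obs 4: x=0 → posterior Beta(13, 13/3)
obs 5: x=0 → posterior Beta(13, 16/3)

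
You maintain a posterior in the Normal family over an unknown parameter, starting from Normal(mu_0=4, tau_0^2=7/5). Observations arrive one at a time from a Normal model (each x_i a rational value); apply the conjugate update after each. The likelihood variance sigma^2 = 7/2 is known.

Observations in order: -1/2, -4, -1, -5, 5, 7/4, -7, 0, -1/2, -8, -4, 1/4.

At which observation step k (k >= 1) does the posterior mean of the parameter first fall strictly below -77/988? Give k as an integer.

obs 1: x=-1/2 → posterior Normal(19/7, 1)
obs 2: x=-4 → posterior Normal(11/9, 7/9)
obs 3: x=-1 → posterior Normal(9/11, 7/11)
obs 4: x=-5 → posterior Normal(-1/13, 7/13)
obs 5: x=5 → posterior Normal(3/5, 7/15)
obs 6: x=7/4 → posterior Normal(25/34, 7/17)
obs 7: x=-7 → posterior Normal(-3/38, 7/19)
obs 8: x=0 → posterior Normal(-1/14, 1/3)
obs 9: x=-1/2 → posterior Normal(-5/46, 7/23)
obs 10: x=-8 → posterior Normal(-37/50, 7/25)
obs 11: x=-4 → posterior Normal(-53/54, 7/27)
obs 12: x=1/4 → posterior Normal(-26/29, 7/29)

k = 7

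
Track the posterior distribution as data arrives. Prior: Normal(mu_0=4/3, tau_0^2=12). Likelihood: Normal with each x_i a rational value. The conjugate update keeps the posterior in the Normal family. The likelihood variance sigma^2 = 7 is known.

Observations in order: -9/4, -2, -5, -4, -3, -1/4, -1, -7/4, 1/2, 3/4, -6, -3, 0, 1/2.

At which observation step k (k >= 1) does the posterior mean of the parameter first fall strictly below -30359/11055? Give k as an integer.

obs 1: x=-9/4 → posterior Normal(-53/57, 84/19)
obs 2: x=-2 → posterior Normal(-125/93, 84/31)
obs 3: x=-5 → posterior Normal(-305/129, 84/43)
obs 4: x=-4 → posterior Normal(-449/165, 84/55)
obs 5: x=-3 → posterior Normal(-557/201, 84/67)
obs 6: x=-1/4 → posterior Normal(-566/237, 84/79)
obs 7: x=-1 → posterior Normal(-86/39, 12/13)
obs 8: x=-7/4 → posterior Normal(-665/309, 84/103)
obs 9: x=1/2 → posterior Normal(-647/345, 84/115)
obs 10: x=3/4 → posterior Normal(-620/381, 84/127)
obs 11: x=-6 → posterior Normal(-836/417, 84/139)
obs 12: x=-3 → posterior Normal(-944/453, 84/151)
obs 13: x=0 → posterior Normal(-944/489, 84/163)
obs 14: x=1/2 → posterior Normal(-926/525, 12/25)

k = 5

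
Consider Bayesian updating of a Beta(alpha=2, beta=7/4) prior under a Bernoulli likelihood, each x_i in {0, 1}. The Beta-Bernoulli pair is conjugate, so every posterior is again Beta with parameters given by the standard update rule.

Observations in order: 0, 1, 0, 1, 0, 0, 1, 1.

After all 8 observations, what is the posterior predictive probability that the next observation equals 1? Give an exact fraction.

obs 1: x=0 → posterior Beta(2, 11/4)
obs 2: x=1 → posterior Beta(3, 11/4)
obs 3: x=0 → posterior Beta(3, 15/4)
obs 4: x=1 → posterior Beta(4, 15/4)
obs 5: x=0 → posterior Beta(4, 19/4)
obs 6: x=0 → posterior Beta(4, 23/4)
obs 7: x=1 → posterior Beta(5, 23/4)
obs 8: x=1 → posterior Beta(6, 23/4)

24/47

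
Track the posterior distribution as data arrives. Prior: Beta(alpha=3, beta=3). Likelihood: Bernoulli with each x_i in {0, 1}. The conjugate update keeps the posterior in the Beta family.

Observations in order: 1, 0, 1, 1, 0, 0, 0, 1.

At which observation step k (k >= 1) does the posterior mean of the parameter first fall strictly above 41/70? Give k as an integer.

obs 1: x=1 → posterior Beta(4, 3)
obs 2: x=0 → posterior Beta(4, 4)
obs 3: x=1 → posterior Beta(5, 4)
obs 4: x=1 → posterior Beta(6, 4)
obs 5: x=0 → posterior Beta(6, 5)
obs 6: x=0 → posterior Beta(6, 6)
obs 7: x=0 → posterior Beta(6, 7)
obs 8: x=1 → posterior Beta(7, 7)

k = 4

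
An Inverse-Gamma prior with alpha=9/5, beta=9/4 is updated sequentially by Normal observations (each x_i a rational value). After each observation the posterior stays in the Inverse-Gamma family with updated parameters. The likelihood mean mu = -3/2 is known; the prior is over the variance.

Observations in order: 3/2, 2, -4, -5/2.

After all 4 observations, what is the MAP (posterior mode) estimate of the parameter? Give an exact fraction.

55/16

obs 1: x=3/2 → posterior Inverse-Gamma(23/10, 27/4)
obs 2: x=2 → posterior Inverse-Gamma(14/5, 103/8)
obs 3: x=-4 → posterior Inverse-Gamma(33/10, 16)
obs 4: x=-5/2 → posterior Inverse-Gamma(19/5, 33/2)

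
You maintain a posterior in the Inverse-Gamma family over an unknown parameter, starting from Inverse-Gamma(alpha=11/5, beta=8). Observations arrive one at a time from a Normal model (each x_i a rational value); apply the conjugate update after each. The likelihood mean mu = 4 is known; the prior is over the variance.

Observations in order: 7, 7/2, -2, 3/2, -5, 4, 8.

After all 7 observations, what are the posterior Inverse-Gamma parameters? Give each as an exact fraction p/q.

alpha=57/10, beta=329/4

obs 1: x=7 → posterior Inverse-Gamma(27/10, 25/2)
obs 2: x=7/2 → posterior Inverse-Gamma(16/5, 101/8)
obs 3: x=-2 → posterior Inverse-Gamma(37/10, 245/8)
obs 4: x=3/2 → posterior Inverse-Gamma(21/5, 135/4)
obs 5: x=-5 → posterior Inverse-Gamma(47/10, 297/4)
obs 6: x=4 → posterior Inverse-Gamma(26/5, 297/4)
obs 7: x=8 → posterior Inverse-Gamma(57/10, 329/4)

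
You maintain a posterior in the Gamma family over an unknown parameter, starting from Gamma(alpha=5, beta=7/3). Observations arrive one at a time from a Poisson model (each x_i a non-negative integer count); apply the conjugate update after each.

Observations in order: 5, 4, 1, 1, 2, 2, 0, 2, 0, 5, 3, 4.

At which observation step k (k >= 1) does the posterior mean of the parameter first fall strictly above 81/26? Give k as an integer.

k = 2

obs 1: x=5 → posterior Gamma(10, 10/3)
obs 2: x=4 → posterior Gamma(14, 13/3)
obs 3: x=1 → posterior Gamma(15, 16/3)
obs 4: x=1 → posterior Gamma(16, 19/3)
obs 5: x=2 → posterior Gamma(18, 22/3)
obs 6: x=2 → posterior Gamma(20, 25/3)
obs 7: x=0 → posterior Gamma(20, 28/3)
obs 8: x=2 → posterior Gamma(22, 31/3)
obs 9: x=0 → posterior Gamma(22, 34/3)
obs 10: x=5 → posterior Gamma(27, 37/3)
obs 11: x=3 → posterior Gamma(30, 40/3)
obs 12: x=4 → posterior Gamma(34, 43/3)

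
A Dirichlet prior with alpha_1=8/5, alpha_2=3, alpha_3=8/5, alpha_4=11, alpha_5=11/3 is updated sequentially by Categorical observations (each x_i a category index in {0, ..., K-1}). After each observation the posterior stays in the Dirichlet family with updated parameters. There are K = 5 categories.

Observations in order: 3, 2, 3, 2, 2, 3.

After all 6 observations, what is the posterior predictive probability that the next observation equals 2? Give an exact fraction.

obs 1: x=3 → posterior Dirichlet(8/5, 3, 8/5, 12, 11/3)
obs 2: x=2 → posterior Dirichlet(8/5, 3, 13/5, 12, 11/3)
obs 3: x=3 → posterior Dirichlet(8/5, 3, 13/5, 13, 11/3)
obs 4: x=2 → posterior Dirichlet(8/5, 3, 18/5, 13, 11/3)
obs 5: x=2 → posterior Dirichlet(8/5, 3, 23/5, 13, 11/3)
obs 6: x=3 → posterior Dirichlet(8/5, 3, 23/5, 14, 11/3)

69/403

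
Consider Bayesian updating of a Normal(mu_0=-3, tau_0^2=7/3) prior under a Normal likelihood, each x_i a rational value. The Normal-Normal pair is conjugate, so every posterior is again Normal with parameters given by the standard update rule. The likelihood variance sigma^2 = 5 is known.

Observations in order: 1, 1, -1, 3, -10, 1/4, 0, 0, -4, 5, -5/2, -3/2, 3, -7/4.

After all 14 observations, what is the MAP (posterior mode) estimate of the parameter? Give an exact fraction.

-195/226

obs 1: x=1 → posterior Normal(-19/11, 35/22)
obs 2: x=1 → posterior Normal(-31/29, 35/29)
obs 3: x=-1 → posterior Normal(-19/18, 35/36)
obs 4: x=3 → posterior Normal(-17/43, 35/43)
obs 5: x=-10 → posterior Normal(-87/50, 7/10)
obs 6: x=1/4 → posterior Normal(-341/228, 35/57)
obs 7: x=0 → posterior Normal(-341/256, 35/64)
obs 8: x=0 → posterior Normal(-341/284, 35/71)
obs 9: x=-4 → posterior Normal(-151/104, 35/78)
obs 10: x=5 → posterior Normal(-313/340, 7/17)
obs 11: x=-5/2 → posterior Normal(-383/368, 35/92)
obs 12: x=-3/2 → posterior Normal(-425/396, 35/99)
obs 13: x=3 → posterior Normal(-341/424, 35/106)
obs 14: x=-7/4 → posterior Normal(-195/226, 35/113)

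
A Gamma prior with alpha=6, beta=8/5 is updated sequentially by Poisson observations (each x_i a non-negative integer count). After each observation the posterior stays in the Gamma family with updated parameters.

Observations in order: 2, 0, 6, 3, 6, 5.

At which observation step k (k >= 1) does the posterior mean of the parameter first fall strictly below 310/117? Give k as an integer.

obs 1: x=2 → posterior Gamma(8, 13/5)
obs 2: x=0 → posterior Gamma(8, 18/5)
obs 3: x=6 → posterior Gamma(14, 23/5)
obs 4: x=3 → posterior Gamma(17, 28/5)
obs 5: x=6 → posterior Gamma(23, 33/5)
obs 6: x=5 → posterior Gamma(28, 38/5)

k = 2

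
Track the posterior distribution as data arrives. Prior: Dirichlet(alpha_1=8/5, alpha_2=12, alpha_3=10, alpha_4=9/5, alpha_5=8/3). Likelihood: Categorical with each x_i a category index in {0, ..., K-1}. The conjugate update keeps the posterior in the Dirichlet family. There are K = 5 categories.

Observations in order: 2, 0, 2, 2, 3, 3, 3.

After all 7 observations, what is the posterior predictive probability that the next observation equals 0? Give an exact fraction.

39/526

obs 1: x=2 → posterior Dirichlet(8/5, 12, 11, 9/5, 8/3)
obs 2: x=0 → posterior Dirichlet(13/5, 12, 11, 9/5, 8/3)
obs 3: x=2 → posterior Dirichlet(13/5, 12, 12, 9/5, 8/3)
obs 4: x=2 → posterior Dirichlet(13/5, 12, 13, 9/5, 8/3)
obs 5: x=3 → posterior Dirichlet(13/5, 12, 13, 14/5, 8/3)
obs 6: x=3 → posterior Dirichlet(13/5, 12, 13, 19/5, 8/3)
obs 7: x=3 → posterior Dirichlet(13/5, 12, 13, 24/5, 8/3)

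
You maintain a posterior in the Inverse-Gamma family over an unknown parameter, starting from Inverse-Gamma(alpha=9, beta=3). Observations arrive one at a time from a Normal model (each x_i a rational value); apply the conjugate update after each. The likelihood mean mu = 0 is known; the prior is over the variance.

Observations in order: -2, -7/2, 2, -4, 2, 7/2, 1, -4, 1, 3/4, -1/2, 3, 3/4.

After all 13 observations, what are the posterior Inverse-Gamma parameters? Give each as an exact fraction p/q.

obs 1: x=-2 → posterior Inverse-Gamma(19/2, 5)
obs 2: x=-7/2 → posterior Inverse-Gamma(10, 89/8)
obs 3: x=2 → posterior Inverse-Gamma(21/2, 105/8)
obs 4: x=-4 → posterior Inverse-Gamma(11, 169/8)
obs 5: x=2 → posterior Inverse-Gamma(23/2, 185/8)
obs 6: x=7/2 → posterior Inverse-Gamma(12, 117/4)
obs 7: x=1 → posterior Inverse-Gamma(25/2, 119/4)
obs 8: x=-4 → posterior Inverse-Gamma(13, 151/4)
obs 9: x=1 → posterior Inverse-Gamma(27/2, 153/4)
obs 10: x=3/4 → posterior Inverse-Gamma(14, 1233/32)
obs 11: x=-1/2 → posterior Inverse-Gamma(29/2, 1237/32)
obs 12: x=3 → posterior Inverse-Gamma(15, 1381/32)
obs 13: x=3/4 → posterior Inverse-Gamma(31/2, 695/16)

alpha=31/2, beta=695/16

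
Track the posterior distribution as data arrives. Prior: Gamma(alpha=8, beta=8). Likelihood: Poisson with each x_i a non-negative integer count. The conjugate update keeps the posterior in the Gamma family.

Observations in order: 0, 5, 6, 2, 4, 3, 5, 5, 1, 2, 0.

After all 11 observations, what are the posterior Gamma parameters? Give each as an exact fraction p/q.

alpha=41, beta=19

obs 1: x=0 → posterior Gamma(8, 9)
obs 2: x=5 → posterior Gamma(13, 10)
obs 3: x=6 → posterior Gamma(19, 11)
obs 4: x=2 → posterior Gamma(21, 12)
obs 5: x=4 → posterior Gamma(25, 13)
obs 6: x=3 → posterior Gamma(28, 14)
obs 7: x=5 → posterior Gamma(33, 15)
obs 8: x=5 → posterior Gamma(38, 16)
obs 9: x=1 → posterior Gamma(39, 17)
obs 10: x=2 → posterior Gamma(41, 18)
obs 11: x=0 → posterior Gamma(41, 19)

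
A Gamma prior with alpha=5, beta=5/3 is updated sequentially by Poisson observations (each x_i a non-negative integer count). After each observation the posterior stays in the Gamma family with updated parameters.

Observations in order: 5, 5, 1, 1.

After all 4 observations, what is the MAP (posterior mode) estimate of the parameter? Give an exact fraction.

obs 1: x=5 → posterior Gamma(10, 8/3)
obs 2: x=5 → posterior Gamma(15, 11/3)
obs 3: x=1 → posterior Gamma(16, 14/3)
obs 4: x=1 → posterior Gamma(17, 17/3)

48/17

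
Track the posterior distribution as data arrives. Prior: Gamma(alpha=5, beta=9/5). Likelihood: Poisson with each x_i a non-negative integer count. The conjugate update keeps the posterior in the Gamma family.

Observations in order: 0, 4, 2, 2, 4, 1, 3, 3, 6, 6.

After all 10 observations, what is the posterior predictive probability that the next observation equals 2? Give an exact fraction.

obs 1: x=0 → posterior Gamma(5, 14/5)
obs 2: x=4 → posterior Gamma(9, 19/5)
obs 3: x=2 → posterior Gamma(11, 24/5)
obs 4: x=2 → posterior Gamma(13, 29/5)
obs 5: x=4 → posterior Gamma(17, 34/5)
obs 6: x=1 → posterior Gamma(18, 39/5)
obs 7: x=3 → posterior Gamma(21, 44/5)
obs 8: x=3 → posterior Gamma(24, 49/5)
obs 9: x=6 → posterior Gamma(30, 54/5)
obs 10: x=6 → posterior Gamma(36, 59/5)

46887455102404674426161048259135580964680751394272015869216535126325/215679573337205118357336120696157045389097155380324579848828881993728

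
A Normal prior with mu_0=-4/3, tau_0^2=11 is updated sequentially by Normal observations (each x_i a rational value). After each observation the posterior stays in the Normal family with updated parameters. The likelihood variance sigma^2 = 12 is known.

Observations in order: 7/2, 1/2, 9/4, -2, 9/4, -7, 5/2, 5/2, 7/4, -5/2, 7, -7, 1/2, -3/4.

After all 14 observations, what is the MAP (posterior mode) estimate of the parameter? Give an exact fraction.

obs 1: x=7/2 → posterior Normal(45/46, 132/23)
obs 2: x=1/2 → posterior Normal(14/17, 66/17)
obs 3: x=9/4 → posterior Normal(211/180, 44/15)
obs 4: x=-2 → posterior Normal(123/224, 33/14)
obs 5: x=9/4 → posterior Normal(111/134, 132/67)
obs 6: x=-7 → posterior Normal(-43/156, 22/13)
obs 7: x=5/2 → posterior Normal(6/89, 132/89)
obs 8: x=5/2 → posterior Normal(67/200, 33/25)
obs 9: x=7/4 → posterior Normal(211/444, 44/37)
obs 10: x=-5/2 → posterior Normal(101/488, 66/61)
obs 11: x=7 → posterior Normal(409/532, 132/133)
obs 12: x=-7 → posterior Normal(101/576, 11/12)
obs 13: x=1/2 → posterior Normal(123/620, 132/155)
obs 14: x=-3/4 → posterior Normal(45/332, 66/83)

45/332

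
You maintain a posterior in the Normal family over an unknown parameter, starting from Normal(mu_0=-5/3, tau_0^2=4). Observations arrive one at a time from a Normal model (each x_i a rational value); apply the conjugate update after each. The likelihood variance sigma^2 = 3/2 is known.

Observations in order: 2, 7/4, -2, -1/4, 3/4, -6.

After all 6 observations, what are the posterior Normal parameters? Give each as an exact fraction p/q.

mu_0=-35/51, tau_0^2=4/17

obs 1: x=2 → posterior Normal(1, 12/11)
obs 2: x=7/4 → posterior Normal(25/19, 12/19)
obs 3: x=-2 → posterior Normal(1/3, 4/9)
obs 4: x=-1/4 → posterior Normal(1/5, 12/35)
obs 5: x=3/4 → posterior Normal(13/43, 12/43)
obs 6: x=-6 → posterior Normal(-35/51, 4/17)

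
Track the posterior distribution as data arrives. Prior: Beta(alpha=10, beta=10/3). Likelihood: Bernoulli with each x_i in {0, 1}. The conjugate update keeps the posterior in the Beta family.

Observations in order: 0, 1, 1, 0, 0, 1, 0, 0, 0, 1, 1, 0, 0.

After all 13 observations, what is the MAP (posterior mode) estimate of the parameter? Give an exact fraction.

obs 1: x=0 → posterior Beta(10, 13/3)
obs 2: x=1 → posterior Beta(11, 13/3)
obs 3: x=1 → posterior Beta(12, 13/3)
obs 4: x=0 → posterior Beta(12, 16/3)
obs 5: x=0 → posterior Beta(12, 19/3)
obs 6: x=1 → posterior Beta(13, 19/3)
obs 7: x=0 → posterior Beta(13, 22/3)
obs 8: x=0 → posterior Beta(13, 25/3)
obs 9: x=0 → posterior Beta(13, 28/3)
obs 10: x=1 → posterior Beta(14, 28/3)
obs 11: x=1 → posterior Beta(15, 28/3)
obs 12: x=0 → posterior Beta(15, 31/3)
obs 13: x=0 → posterior Beta(15, 34/3)

42/73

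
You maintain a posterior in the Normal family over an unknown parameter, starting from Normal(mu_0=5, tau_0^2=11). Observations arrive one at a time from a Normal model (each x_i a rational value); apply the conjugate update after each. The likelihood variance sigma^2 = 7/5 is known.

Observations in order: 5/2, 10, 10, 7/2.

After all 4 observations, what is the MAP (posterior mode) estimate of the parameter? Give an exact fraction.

obs 1: x=5/2 → posterior Normal(345/124, 77/62)
obs 2: x=10 → posterior Normal(1445/234, 77/117)
obs 3: x=10 → posterior Normal(2545/344, 77/172)
obs 4: x=7/2 → posterior Normal(1465/227, 77/227)

1465/227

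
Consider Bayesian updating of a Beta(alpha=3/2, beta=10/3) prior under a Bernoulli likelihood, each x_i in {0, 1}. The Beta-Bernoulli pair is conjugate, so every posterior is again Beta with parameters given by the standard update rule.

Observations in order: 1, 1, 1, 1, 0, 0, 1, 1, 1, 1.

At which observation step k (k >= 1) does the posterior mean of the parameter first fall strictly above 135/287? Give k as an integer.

obs 1: x=1 → posterior Beta(5/2, 10/3)
obs 2: x=1 → posterior Beta(7/2, 10/3)
obs 3: x=1 → posterior Beta(9/2, 10/3)
obs 4: x=1 → posterior Beta(11/2, 10/3)
obs 5: x=0 → posterior Beta(11/2, 13/3)
obs 6: x=0 → posterior Beta(11/2, 16/3)
obs 7: x=1 → posterior Beta(13/2, 16/3)
obs 8: x=1 → posterior Beta(15/2, 16/3)
obs 9: x=1 → posterior Beta(17/2, 16/3)
obs 10: x=1 → posterior Beta(19/2, 16/3)

k = 2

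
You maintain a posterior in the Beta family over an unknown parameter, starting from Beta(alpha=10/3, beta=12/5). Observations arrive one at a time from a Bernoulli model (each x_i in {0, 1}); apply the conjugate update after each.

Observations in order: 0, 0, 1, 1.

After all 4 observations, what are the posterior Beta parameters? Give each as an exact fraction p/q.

alpha=16/3, beta=22/5

obs 1: x=0 → posterior Beta(10/3, 17/5)
obs 2: x=0 → posterior Beta(10/3, 22/5)
obs 3: x=1 → posterior Beta(13/3, 22/5)
obs 4: x=1 → posterior Beta(16/3, 22/5)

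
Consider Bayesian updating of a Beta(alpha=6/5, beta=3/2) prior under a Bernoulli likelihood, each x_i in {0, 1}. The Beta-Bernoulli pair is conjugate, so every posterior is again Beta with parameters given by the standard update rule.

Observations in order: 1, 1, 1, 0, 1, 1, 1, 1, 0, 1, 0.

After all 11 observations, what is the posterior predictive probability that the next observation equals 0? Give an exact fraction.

obs 1: x=1 → posterior Beta(11/5, 3/2)
obs 2: x=1 → posterior Beta(16/5, 3/2)
obs 3: x=1 → posterior Beta(21/5, 3/2)
obs 4: x=0 → posterior Beta(21/5, 5/2)
obs 5: x=1 → posterior Beta(26/5, 5/2)
obs 6: x=1 → posterior Beta(31/5, 5/2)
obs 7: x=1 → posterior Beta(36/5, 5/2)
obs 8: x=1 → posterior Beta(41/5, 5/2)
obs 9: x=0 → posterior Beta(41/5, 7/2)
obs 10: x=1 → posterior Beta(46/5, 7/2)
obs 11: x=0 → posterior Beta(46/5, 9/2)

45/137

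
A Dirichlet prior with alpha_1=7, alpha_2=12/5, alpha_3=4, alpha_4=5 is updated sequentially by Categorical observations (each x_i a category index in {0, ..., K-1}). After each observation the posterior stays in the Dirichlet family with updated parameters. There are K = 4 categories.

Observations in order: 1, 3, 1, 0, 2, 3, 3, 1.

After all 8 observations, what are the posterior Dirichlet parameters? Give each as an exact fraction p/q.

obs 1: x=1 → posterior Dirichlet(7, 17/5, 4, 5)
obs 2: x=3 → posterior Dirichlet(7, 17/5, 4, 6)
obs 3: x=1 → posterior Dirichlet(7, 22/5, 4, 6)
obs 4: x=0 → posterior Dirichlet(8, 22/5, 4, 6)
obs 5: x=2 → posterior Dirichlet(8, 22/5, 5, 6)
obs 6: x=3 → posterior Dirichlet(8, 22/5, 5, 7)
obs 7: x=3 → posterior Dirichlet(8, 22/5, 5, 8)
obs 8: x=1 → posterior Dirichlet(8, 27/5, 5, 8)

alpha_1=8, alpha_2=27/5, alpha_3=5, alpha_4=8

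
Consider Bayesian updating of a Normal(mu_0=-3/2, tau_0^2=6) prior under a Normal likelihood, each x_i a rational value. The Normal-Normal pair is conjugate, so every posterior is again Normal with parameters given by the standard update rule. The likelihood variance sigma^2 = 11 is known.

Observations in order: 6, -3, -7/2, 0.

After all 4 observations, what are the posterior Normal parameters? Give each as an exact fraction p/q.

obs 1: x=6 → posterior Normal(39/34, 66/17)
obs 2: x=-3 → posterior Normal(3/46, 66/23)
obs 3: x=-7/2 → posterior Normal(-39/58, 66/29)
obs 4: x=0 → posterior Normal(-39/70, 66/35)

mu_0=-39/70, tau_0^2=66/35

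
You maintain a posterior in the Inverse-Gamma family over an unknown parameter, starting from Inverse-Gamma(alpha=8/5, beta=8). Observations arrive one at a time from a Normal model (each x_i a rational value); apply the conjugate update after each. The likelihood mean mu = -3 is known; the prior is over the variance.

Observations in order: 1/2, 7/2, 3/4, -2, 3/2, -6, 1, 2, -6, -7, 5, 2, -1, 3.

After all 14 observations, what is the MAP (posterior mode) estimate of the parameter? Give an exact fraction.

24785/1536

obs 1: x=1/2 → posterior Inverse-Gamma(21/10, 113/8)
obs 2: x=7/2 → posterior Inverse-Gamma(13/5, 141/4)
obs 3: x=3/4 → posterior Inverse-Gamma(31/10, 1353/32)
obs 4: x=-2 → posterior Inverse-Gamma(18/5, 1369/32)
obs 5: x=3/2 → posterior Inverse-Gamma(41/10, 1693/32)
obs 6: x=-6 → posterior Inverse-Gamma(23/5, 1837/32)
obs 7: x=1 → posterior Inverse-Gamma(51/10, 2093/32)
obs 8: x=2 → posterior Inverse-Gamma(28/5, 2493/32)
obs 9: x=-6 → posterior Inverse-Gamma(61/10, 2637/32)
obs 10: x=-7 → posterior Inverse-Gamma(33/5, 2893/32)
obs 11: x=5 → posterior Inverse-Gamma(71/10, 3917/32)
obs 12: x=2 → posterior Inverse-Gamma(38/5, 4317/32)
obs 13: x=-1 → posterior Inverse-Gamma(81/10, 4381/32)
obs 14: x=3 → posterior Inverse-Gamma(43/5, 4957/32)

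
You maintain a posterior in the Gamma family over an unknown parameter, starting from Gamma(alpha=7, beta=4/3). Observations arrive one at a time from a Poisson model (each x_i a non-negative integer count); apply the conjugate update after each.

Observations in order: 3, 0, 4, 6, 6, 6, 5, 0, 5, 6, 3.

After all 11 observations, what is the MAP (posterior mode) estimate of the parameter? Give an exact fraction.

obs 1: x=3 → posterior Gamma(10, 7/3)
obs 2: x=0 → posterior Gamma(10, 10/3)
obs 3: x=4 → posterior Gamma(14, 13/3)
obs 4: x=6 → posterior Gamma(20, 16/3)
obs 5: x=6 → posterior Gamma(26, 19/3)
obs 6: x=6 → posterior Gamma(32, 22/3)
obs 7: x=5 → posterior Gamma(37, 25/3)
obs 8: x=0 → posterior Gamma(37, 28/3)
obs 9: x=5 → posterior Gamma(42, 31/3)
obs 10: x=6 → posterior Gamma(48, 34/3)
obs 11: x=3 → posterior Gamma(51, 37/3)

150/37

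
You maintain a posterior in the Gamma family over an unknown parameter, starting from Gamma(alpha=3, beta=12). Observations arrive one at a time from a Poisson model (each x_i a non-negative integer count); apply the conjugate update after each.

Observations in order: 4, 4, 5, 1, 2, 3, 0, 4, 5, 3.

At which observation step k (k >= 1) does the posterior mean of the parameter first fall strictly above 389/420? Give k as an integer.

obs 1: x=4 → posterior Gamma(7, 13)
obs 2: x=4 → posterior Gamma(11, 14)
obs 3: x=5 → posterior Gamma(16, 15)
obs 4: x=1 → posterior Gamma(17, 16)
obs 5: x=2 → posterior Gamma(19, 17)
obs 6: x=3 → posterior Gamma(22, 18)
obs 7: x=0 → posterior Gamma(22, 19)
obs 8: x=4 → posterior Gamma(26, 20)
obs 9: x=5 → posterior Gamma(31, 21)
obs 10: x=3 → posterior Gamma(34, 22)

k = 3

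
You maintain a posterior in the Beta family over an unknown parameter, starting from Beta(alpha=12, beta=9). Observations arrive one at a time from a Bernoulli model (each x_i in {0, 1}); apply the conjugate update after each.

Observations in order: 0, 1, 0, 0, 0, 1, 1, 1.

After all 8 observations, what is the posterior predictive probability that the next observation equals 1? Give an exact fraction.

16/29

obs 1: x=0 → posterior Beta(12, 10)
obs 2: x=1 → posterior Beta(13, 10)
obs 3: x=0 → posterior Beta(13, 11)
obs 4: x=0 → posterior Beta(13, 12)
obs 5: x=0 → posterior Beta(13, 13)
obs 6: x=1 → posterior Beta(14, 13)
obs 7: x=1 → posterior Beta(15, 13)
obs 8: x=1 → posterior Beta(16, 13)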